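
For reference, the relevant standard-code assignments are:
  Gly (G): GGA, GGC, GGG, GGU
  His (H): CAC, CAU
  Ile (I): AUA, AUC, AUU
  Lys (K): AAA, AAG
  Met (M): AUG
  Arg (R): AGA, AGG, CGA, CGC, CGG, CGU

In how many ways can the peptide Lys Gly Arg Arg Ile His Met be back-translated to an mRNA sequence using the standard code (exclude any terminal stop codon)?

Lys: 2 codons.
Gly: 4 codons.
Arg: 6 codons.
Arg: 6 codons.
Ile: 3 codons.
His: 2 codons.
Met: 1 codon.
2 × 4 × 6 × 6 × 3 × 2 × 1 = 1728.

1728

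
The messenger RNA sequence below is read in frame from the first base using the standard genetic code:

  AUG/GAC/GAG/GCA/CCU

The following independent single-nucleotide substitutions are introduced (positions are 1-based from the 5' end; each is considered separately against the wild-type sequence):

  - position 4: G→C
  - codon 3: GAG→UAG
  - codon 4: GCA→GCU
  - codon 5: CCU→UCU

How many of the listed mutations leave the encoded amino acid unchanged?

1

Codon 2: GAC (Asp) → CAC (His) — missense.
Codon 3: GAG (Glu) → UAG (Stop) — nonsense.
Codon 4: GCA (Ala) → GCU (Ala) — synonymous.
Codon 5: CCU (Pro) → UCU (Ser) — missense.
Synonymous: 1 of 4.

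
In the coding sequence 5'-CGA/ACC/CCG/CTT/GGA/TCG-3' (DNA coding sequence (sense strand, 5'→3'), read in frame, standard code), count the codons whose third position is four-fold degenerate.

Codon 1 CGA (Arg): third position 4-fold.
Codon 2 ACC (Thr): third position 4-fold.
Codon 3 CCG (Pro): third position 4-fold.
Codon 4 CTT (Leu): third position 4-fold.
Codon 5 GGA (Gly): third position 4-fold.
Codon 6 TCG (Ser): third position 4-fold.
Four-fold degenerate third positions: 6.

6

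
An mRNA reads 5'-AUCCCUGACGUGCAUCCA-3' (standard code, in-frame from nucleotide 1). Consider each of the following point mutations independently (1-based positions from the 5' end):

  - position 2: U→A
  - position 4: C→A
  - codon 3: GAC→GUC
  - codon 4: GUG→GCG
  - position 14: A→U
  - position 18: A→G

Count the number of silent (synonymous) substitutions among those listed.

1

Codon 1: AUC (Ile) → AAC (Asn) — missense.
Codon 2: CCU (Pro) → ACU (Thr) — missense.
Codon 3: GAC (Asp) → GUC (Val) — missense.
Codon 4: GUG (Val) → GCG (Ala) — missense.
Codon 5: CAU (His) → CUU (Leu) — missense.
Codon 6: CCA (Pro) → CCG (Pro) — synonymous.
Synonymous: 1 of 6.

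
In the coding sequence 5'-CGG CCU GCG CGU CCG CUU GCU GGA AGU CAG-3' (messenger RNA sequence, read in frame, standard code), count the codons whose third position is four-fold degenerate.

8

Codon 1 CGG (Arg): third position 4-fold.
Codon 2 CCU (Pro): third position 4-fold.
Codon 3 GCG (Ala): third position 4-fold.
Codon 4 CGU (Arg): third position 4-fold.
Codon 5 CCG (Pro): third position 4-fold.
Codon 6 CUU (Leu): third position 4-fold.
Codon 7 GCU (Ala): third position 4-fold.
Codon 8 GGA (Gly): third position 4-fold.
Codon 9 AGU (Ser): third position 2-fold.
Codon 10 CAG (Gln): third position 2-fold.
Four-fold degenerate third positions: 8.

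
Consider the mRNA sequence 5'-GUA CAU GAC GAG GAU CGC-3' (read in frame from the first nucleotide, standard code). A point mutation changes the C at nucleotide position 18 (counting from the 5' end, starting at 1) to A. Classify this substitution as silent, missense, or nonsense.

Position 18 falls in codon 6: CGC → Arg.
After the substitution the codon is CGA → Arg.
Both encode Arg, so the change is synonymous.

silent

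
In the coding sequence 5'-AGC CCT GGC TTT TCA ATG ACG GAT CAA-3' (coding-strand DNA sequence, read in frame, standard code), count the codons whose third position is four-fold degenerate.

Codon 1 AGC (Ser): third position 2-fold.
Codon 2 CCT (Pro): third position 4-fold.
Codon 3 GGC (Gly): third position 4-fold.
Codon 4 TTT (Phe): third position 2-fold.
Codon 5 TCA (Ser): third position 4-fold.
Codon 6 ATG (Met): third position 1-fold.
Codon 7 ACG (Thr): third position 4-fold.
Codon 8 GAT (Asp): third position 2-fold.
Codon 9 CAA (Gln): third position 2-fold.
Four-fold degenerate third positions: 4.

4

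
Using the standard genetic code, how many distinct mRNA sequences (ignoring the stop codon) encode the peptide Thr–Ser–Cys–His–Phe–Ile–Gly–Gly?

Thr: 4 codons.
Ser: 6 codons.
Cys: 2 codons.
His: 2 codons.
Phe: 2 codons.
Ile: 3 codons.
Gly: 4 codons.
Gly: 4 codons.
4 × 6 × 2 × 2 × 2 × 3 × 4 × 4 = 9216.

9216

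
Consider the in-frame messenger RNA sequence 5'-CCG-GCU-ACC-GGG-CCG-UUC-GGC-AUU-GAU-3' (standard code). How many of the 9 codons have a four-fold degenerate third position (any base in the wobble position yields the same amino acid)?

Codon 1 CCG (Pro): third position 4-fold.
Codon 2 GCU (Ala): third position 4-fold.
Codon 3 ACC (Thr): third position 4-fold.
Codon 4 GGG (Gly): third position 4-fold.
Codon 5 CCG (Pro): third position 4-fold.
Codon 6 UUC (Phe): third position 2-fold.
Codon 7 GGC (Gly): third position 4-fold.
Codon 8 AUU (Ile): third position 3-fold.
Codon 9 GAU (Asp): third position 2-fold.
Four-fold degenerate third positions: 6.

6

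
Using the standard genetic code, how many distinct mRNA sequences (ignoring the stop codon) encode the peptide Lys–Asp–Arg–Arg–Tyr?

288

Lys: 2 codons.
Asp: 2 codons.
Arg: 6 codons.
Arg: 6 codons.
Tyr: 2 codons.
2 × 2 × 6 × 6 × 2 = 288.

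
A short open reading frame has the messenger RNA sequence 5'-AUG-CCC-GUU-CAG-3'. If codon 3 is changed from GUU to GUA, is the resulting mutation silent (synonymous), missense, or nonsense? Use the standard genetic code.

Position 9 falls in codon 3: GUU → Val.
After the substitution the codon is GUA → Val.
Both encode Val, so the change is synonymous.

silent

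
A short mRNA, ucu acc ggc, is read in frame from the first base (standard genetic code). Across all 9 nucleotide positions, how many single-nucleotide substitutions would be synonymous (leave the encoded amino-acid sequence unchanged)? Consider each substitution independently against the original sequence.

9

Codon 1 (UCU, Ser): 3 synonymous substitutions.
Codon 2 (ACC, Thr): 3 synonymous substitutions.
Codon 3 (GGC, Gly): 3 synonymous substitutions.
Total: 3 + 3 + 3 = 9.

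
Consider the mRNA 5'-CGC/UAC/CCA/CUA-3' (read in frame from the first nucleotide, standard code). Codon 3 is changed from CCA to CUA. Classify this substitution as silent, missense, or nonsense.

missense

Position 8 falls in codon 3: CCA → Pro.
After the substitution the codon is CUA → Leu.
Pro ≠ Leu, so this is a missense mutation.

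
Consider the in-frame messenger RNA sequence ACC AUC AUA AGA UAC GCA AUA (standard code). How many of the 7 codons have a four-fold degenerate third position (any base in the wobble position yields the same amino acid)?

2

Codon 1 ACC (Thr): third position 4-fold.
Codon 2 AUC (Ile): third position 3-fold.
Codon 3 AUA (Ile): third position 3-fold.
Codon 4 AGA (Arg): third position 2-fold.
Codon 5 UAC (Tyr): third position 2-fold.
Codon 6 GCA (Ala): third position 4-fold.
Codon 7 AUA (Ile): third position 3-fold.
Four-fold degenerate third positions: 2.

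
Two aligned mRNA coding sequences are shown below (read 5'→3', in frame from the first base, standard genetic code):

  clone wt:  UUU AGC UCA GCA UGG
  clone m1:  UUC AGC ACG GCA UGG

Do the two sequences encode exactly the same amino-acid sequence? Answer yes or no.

no

Codon 1: UUU Phe / UUC Phe — synonymous.
Codon 2: AGC Ser / AGC Ser — identical.
Codon 3: UCA Ser / ACG Thr — nonsynonymous.
Codon 4: GCA Ala / GCA Ala — identical.
Codon 5: UGG Trp / UGG Trp — identical.
Nonsynonymous differences: 1 → different protein.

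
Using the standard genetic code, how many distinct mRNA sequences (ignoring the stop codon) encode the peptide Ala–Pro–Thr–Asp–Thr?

512

Ala: 4 codons.
Pro: 4 codons.
Thr: 4 codons.
Asp: 2 codons.
Thr: 4 codons.
4 × 4 × 4 × 2 × 4 = 512.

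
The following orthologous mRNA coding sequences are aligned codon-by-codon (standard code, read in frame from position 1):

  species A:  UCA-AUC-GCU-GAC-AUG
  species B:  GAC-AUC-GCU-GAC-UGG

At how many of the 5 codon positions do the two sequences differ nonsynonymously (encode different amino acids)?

2

Codon 1: UCA Ser / GAC Asp — nonsynonymous.
Codon 2: AUC Ile / AUC Ile — identical.
Codon 3: GCU Ala / GCU Ala — identical.
Codon 4: GAC Asp / GAC Asp — identical.
Codon 5: AUG Met / UGG Trp — nonsynonymous.
Nonsynonymous differences: 2.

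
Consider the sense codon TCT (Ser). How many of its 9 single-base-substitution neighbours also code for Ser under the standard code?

Position 1: none → 0 synonymous.
Position 2: none → 0 synonymous.
Position 3: TCC, TCA, TCG → 3 synonymous.
Total: 0 + 0 + 3 = 3.

3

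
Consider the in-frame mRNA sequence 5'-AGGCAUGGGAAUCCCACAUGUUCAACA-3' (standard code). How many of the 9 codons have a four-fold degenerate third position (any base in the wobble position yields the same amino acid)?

5

Codon 1 AGG (Arg): third position 2-fold.
Codon 2 CAU (His): third position 2-fold.
Codon 3 GGG (Gly): third position 4-fold.
Codon 4 AAU (Asn): third position 2-fold.
Codon 5 CCC (Pro): third position 4-fold.
Codon 6 ACA (Thr): third position 4-fold.
Codon 7 UGU (Cys): third position 2-fold.
Codon 8 UCA (Ser): third position 4-fold.
Codon 9 ACA (Thr): third position 4-fold.
Four-fold degenerate third positions: 5.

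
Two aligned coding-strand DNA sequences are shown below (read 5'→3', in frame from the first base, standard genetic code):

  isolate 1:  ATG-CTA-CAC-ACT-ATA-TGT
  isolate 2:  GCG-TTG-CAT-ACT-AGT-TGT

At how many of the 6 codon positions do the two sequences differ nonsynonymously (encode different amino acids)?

2

Codon 1: ATG Met / GCG Ala — nonsynonymous.
Codon 2: CTA Leu / TTG Leu — synonymous.
Codon 3: CAC His / CAT His — synonymous.
Codon 4: ACT Thr / ACT Thr — identical.
Codon 5: ATA Ile / AGT Ser — nonsynonymous.
Codon 6: TGT Cys / TGT Cys — identical.
Nonsynonymous differences: 2.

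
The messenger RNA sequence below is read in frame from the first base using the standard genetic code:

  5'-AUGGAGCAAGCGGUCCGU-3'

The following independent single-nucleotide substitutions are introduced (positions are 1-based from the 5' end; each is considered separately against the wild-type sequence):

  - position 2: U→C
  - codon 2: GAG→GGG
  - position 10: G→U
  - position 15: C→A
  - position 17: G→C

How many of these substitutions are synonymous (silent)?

Codon 1: AUG (Met) → ACG (Thr) — missense.
Codon 2: GAG (Glu) → GGG (Gly) — missense.
Codon 4: GCG (Ala) → UCG (Ser) — missense.
Codon 5: GUC (Val) → GUA (Val) — synonymous.
Codon 6: CGU (Arg) → CCU (Pro) — missense.
Synonymous: 1 of 5.

1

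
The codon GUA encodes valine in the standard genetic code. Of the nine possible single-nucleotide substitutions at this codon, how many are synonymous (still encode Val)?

3

Position 1: none → 0 synonymous.
Position 2: none → 0 synonymous.
Position 3: GUU, GUC, GUG → 3 synonymous.
Total: 0 + 0 + 3 = 3.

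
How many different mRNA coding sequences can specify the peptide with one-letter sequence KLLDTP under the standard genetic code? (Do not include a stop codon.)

Lys: 2 codons.
Leu: 6 codons.
Leu: 6 codons.
Asp: 2 codons.
Thr: 4 codons.
Pro: 4 codons.
2 × 6 × 6 × 2 × 4 × 4 = 2304.

2304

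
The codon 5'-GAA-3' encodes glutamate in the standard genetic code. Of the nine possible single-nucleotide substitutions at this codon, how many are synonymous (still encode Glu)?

1

Position 1: none → 0 synonymous.
Position 2: none → 0 synonymous.
Position 3: GAG → 1 synonymous.
Total: 0 + 0 + 1 = 1.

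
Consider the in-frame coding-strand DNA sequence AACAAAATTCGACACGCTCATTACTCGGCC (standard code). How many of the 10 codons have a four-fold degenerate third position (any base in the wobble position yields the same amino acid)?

4

Codon 1 AAC (Asn): third position 2-fold.
Codon 2 AAA (Lys): third position 2-fold.
Codon 3 ATT (Ile): third position 3-fold.
Codon 4 CGA (Arg): third position 4-fold.
Codon 5 CAC (His): third position 2-fold.
Codon 6 GCT (Ala): third position 4-fold.
Codon 7 CAT (His): third position 2-fold.
Codon 8 TAC (Tyr): third position 2-fold.
Codon 9 TCG (Ser): third position 4-fold.
Codon 10 GCC (Ala): third position 4-fold.
Four-fold degenerate third positions: 4.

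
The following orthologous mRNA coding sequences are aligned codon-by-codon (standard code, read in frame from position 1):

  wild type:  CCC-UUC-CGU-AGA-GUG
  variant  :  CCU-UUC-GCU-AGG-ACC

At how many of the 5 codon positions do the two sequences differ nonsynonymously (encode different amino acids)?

2

Codon 1: CCC Pro / CCU Pro — synonymous.
Codon 2: UUC Phe / UUC Phe — identical.
Codon 3: CGU Arg / GCU Ala — nonsynonymous.
Codon 4: AGA Arg / AGG Arg — synonymous.
Codon 5: GUG Val / ACC Thr — nonsynonymous.
Nonsynonymous differences: 2.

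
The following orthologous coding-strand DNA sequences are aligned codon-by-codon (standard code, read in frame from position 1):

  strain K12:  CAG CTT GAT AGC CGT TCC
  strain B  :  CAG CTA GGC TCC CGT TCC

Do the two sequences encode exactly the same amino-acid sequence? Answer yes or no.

Codon 1: CAG Gln / CAG Gln — identical.
Codon 2: CTT Leu / CTA Leu — synonymous.
Codon 3: GAT Asp / GGC Gly — nonsynonymous.
Codon 4: AGC Ser / TCC Ser — synonymous.
Codon 5: CGT Arg / CGT Arg — identical.
Codon 6: TCC Ser / TCC Ser — identical.
Nonsynonymous differences: 1 → different protein.

no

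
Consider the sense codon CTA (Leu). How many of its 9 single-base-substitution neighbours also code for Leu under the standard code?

4

Position 1: TTA → 1 synonymous.
Position 2: none → 0 synonymous.
Position 3: CTT, CTC, CTG → 3 synonymous.
Total: 1 + 0 + 3 = 4.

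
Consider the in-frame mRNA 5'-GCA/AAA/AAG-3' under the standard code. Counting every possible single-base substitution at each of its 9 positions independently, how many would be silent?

Codon 1 (GCA, Ala): 3 synonymous substitutions.
Codon 2 (AAA, Lys): 1 synonymous substitution.
Codon 3 (AAG, Lys): 1 synonymous substitution.
Total: 3 + 1 + 1 = 5.

5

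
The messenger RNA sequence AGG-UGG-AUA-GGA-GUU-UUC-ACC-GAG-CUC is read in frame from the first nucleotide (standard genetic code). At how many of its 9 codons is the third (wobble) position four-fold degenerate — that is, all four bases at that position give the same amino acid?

Codon 1 AGG (Arg): third position 2-fold.
Codon 2 UGG (Trp): third position 1-fold.
Codon 3 AUA (Ile): third position 3-fold.
Codon 4 GGA (Gly): third position 4-fold.
Codon 5 GUU (Val): third position 4-fold.
Codon 6 UUC (Phe): third position 2-fold.
Codon 7 ACC (Thr): third position 4-fold.
Codon 8 GAG (Glu): third position 2-fold.
Codon 9 CUC (Leu): third position 4-fold.
Four-fold degenerate third positions: 4.

4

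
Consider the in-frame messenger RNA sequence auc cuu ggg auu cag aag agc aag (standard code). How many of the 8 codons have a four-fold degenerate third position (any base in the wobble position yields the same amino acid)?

2

Codon 1 AUC (Ile): third position 3-fold.
Codon 2 CUU (Leu): third position 4-fold.
Codon 3 GGG (Gly): third position 4-fold.
Codon 4 AUU (Ile): third position 3-fold.
Codon 5 CAG (Gln): third position 2-fold.
Codon 6 AAG (Lys): third position 2-fold.
Codon 7 AGC (Ser): third position 2-fold.
Codon 8 AAG (Lys): third position 2-fold.
Four-fold degenerate third positions: 2.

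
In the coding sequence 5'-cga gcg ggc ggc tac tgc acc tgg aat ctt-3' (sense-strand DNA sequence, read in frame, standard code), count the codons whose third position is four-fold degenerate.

6

Codon 1 CGA (Arg): third position 4-fold.
Codon 2 GCG (Ala): third position 4-fold.
Codon 3 GGC (Gly): third position 4-fold.
Codon 4 GGC (Gly): third position 4-fold.
Codon 5 TAC (Tyr): third position 2-fold.
Codon 6 TGC (Cys): third position 2-fold.
Codon 7 ACC (Thr): third position 4-fold.
Codon 8 TGG (Trp): third position 1-fold.
Codon 9 AAT (Asn): third position 2-fold.
Codon 10 CTT (Leu): third position 4-fold.
Four-fold degenerate third positions: 6.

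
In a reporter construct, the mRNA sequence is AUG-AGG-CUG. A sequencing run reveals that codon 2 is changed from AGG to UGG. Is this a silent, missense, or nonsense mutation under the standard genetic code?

Position 4 falls in codon 2: AGG → Arg.
After the substitution the codon is UGG → Trp.
Arg ≠ Trp, so this is a missense mutation.

missense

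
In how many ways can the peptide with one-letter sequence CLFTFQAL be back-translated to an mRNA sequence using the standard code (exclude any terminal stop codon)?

Cys: 2 codons.
Leu: 6 codons.
Phe: 2 codons.
Thr: 4 codons.
Phe: 2 codons.
Gln: 2 codons.
Ala: 4 codons.
Leu: 6 codons.
2 × 6 × 2 × 4 × 2 × 2 × 4 × 6 = 9216.

9216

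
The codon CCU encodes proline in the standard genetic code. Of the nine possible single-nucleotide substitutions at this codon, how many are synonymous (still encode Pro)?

Position 1: none → 0 synonymous.
Position 2: none → 0 synonymous.
Position 3: CCC, CCA, CCG → 3 synonymous.
Total: 0 + 0 + 3 = 3.

3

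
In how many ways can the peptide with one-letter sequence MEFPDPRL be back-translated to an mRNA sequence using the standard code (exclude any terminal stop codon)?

Met: 1 codon.
Glu: 2 codons.
Phe: 2 codons.
Pro: 4 codons.
Asp: 2 codons.
Pro: 4 codons.
Arg: 6 codons.
Leu: 6 codons.
1 × 2 × 2 × 4 × 2 × 4 × 6 × 6 = 4608.

4608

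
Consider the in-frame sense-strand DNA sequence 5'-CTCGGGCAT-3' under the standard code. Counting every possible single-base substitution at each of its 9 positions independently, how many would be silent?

Codon 1 (CTC, Leu): 3 synonymous substitutions.
Codon 2 (GGG, Gly): 3 synonymous substitutions.
Codon 3 (CAT, His): 1 synonymous substitution.
Total: 3 + 3 + 1 = 7.

7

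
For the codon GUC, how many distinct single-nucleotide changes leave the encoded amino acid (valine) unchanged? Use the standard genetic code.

3

Position 1: none → 0 synonymous.
Position 2: none → 0 synonymous.
Position 3: GUU, GUA, GUG → 3 synonymous.
Total: 0 + 0 + 3 = 3.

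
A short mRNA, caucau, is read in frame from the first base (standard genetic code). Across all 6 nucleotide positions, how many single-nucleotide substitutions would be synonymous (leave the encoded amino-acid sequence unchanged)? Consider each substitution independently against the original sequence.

2

Codon 1 (CAU, His): 1 synonymous substitution.
Codon 2 (CAU, His): 1 synonymous substitution.
Total: 1 + 1 = 2.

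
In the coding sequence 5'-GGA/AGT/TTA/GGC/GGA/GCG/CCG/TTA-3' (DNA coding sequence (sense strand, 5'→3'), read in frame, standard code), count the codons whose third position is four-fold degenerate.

5

Codon 1 GGA (Gly): third position 4-fold.
Codon 2 AGT (Ser): third position 2-fold.
Codon 3 TTA (Leu): third position 2-fold.
Codon 4 GGC (Gly): third position 4-fold.
Codon 5 GGA (Gly): third position 4-fold.
Codon 6 GCG (Ala): third position 4-fold.
Codon 7 CCG (Pro): third position 4-fold.
Codon 8 TTA (Leu): third position 2-fold.
Four-fold degenerate third positions: 5.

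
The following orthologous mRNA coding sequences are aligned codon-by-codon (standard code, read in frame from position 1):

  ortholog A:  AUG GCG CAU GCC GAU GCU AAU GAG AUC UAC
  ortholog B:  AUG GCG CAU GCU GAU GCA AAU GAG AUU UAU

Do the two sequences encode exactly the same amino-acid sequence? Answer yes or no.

Codon 1: AUG Met / AUG Met — identical.
Codon 2: GCG Ala / GCG Ala — identical.
Codon 3: CAU His / CAU His — identical.
Codon 4: GCC Ala / GCU Ala — synonymous.
Codon 5: GAU Asp / GAU Asp — identical.
Codon 6: GCU Ala / GCA Ala — synonymous.
Codon 7: AAU Asn / AAU Asn — identical.
Codon 8: GAG Glu / GAG Glu — identical.
Codon 9: AUC Ile / AUU Ile — synonymous.
Codon 10: UAC Tyr / UAU Tyr — synonymous.
Nonsynonymous differences: 0 → same protein.

yes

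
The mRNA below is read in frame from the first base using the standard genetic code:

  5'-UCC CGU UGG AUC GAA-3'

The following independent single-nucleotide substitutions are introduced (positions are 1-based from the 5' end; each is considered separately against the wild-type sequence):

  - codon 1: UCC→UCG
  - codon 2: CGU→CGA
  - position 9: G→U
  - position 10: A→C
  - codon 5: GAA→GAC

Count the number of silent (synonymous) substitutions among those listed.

Codon 1: UCC (Ser) → UCG (Ser) — synonymous.
Codon 2: CGU (Arg) → CGA (Arg) — synonymous.
Codon 3: UGG (Trp) → UGU (Cys) — missense.
Codon 4: AUC (Ile) → CUC (Leu) — missense.
Codon 5: GAA (Glu) → GAC (Asp) — missense.
Synonymous: 2 of 5.

2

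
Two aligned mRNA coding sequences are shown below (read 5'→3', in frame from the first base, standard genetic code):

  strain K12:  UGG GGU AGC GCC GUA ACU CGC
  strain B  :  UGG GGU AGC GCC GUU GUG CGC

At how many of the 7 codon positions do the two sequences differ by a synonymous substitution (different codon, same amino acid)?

Codon 1: UGG Trp / UGG Trp — identical.
Codon 2: GGU Gly / GGU Gly — identical.
Codon 3: AGC Ser / AGC Ser — identical.
Codon 4: GCC Ala / GCC Ala — identical.
Codon 5: GUA Val / GUU Val — synonymous.
Codon 6: ACU Thr / GUG Val — nonsynonymous.
Codon 7: CGC Arg / CGC Arg — identical.
Synonymous differences: 1.

1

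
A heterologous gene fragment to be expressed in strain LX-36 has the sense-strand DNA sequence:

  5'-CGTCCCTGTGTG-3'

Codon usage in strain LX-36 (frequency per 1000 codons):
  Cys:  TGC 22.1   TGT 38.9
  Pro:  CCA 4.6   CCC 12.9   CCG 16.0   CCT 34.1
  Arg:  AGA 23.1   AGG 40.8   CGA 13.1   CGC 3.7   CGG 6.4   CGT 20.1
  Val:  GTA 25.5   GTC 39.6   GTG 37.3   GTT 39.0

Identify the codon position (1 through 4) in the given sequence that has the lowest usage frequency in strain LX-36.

2

Codon 1 CGT (Arg): 20.1 per 1000.
Codon 2 CCC (Pro): 12.9 per 1000.
Codon 3 TGT (Cys): 38.9 per 1000.
Codon 4 GTG (Val): 37.3 per 1000.
Lowest frequency is 12.9 at codon 2.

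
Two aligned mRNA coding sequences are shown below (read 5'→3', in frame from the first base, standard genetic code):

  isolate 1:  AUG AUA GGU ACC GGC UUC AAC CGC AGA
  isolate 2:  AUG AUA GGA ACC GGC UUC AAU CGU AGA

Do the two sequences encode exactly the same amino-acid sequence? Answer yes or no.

yes

Codon 1: AUG Met / AUG Met — identical.
Codon 2: AUA Ile / AUA Ile — identical.
Codon 3: GGU Gly / GGA Gly — synonymous.
Codon 4: ACC Thr / ACC Thr — identical.
Codon 5: GGC Gly / GGC Gly — identical.
Codon 6: UUC Phe / UUC Phe — identical.
Codon 7: AAC Asn / AAU Asn — synonymous.
Codon 8: CGC Arg / CGU Arg — synonymous.
Codon 9: AGA Arg / AGA Arg — identical.
Nonsynonymous differences: 0 → same protein.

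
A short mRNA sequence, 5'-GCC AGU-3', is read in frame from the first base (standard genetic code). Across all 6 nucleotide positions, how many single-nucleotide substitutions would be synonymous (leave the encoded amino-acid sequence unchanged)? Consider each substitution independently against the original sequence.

Codon 1 (GCC, Ala): 3 synonymous substitutions.
Codon 2 (AGU, Ser): 1 synonymous substitution.
Total: 3 + 1 = 4.

4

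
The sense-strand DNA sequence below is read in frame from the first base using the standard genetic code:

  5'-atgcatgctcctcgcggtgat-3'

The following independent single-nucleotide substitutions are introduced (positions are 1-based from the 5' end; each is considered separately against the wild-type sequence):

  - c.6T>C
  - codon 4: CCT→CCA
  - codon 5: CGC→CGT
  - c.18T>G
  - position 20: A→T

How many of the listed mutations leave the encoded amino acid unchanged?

Codon 2: CAT (His) → CAC (His) — synonymous.
Codon 4: CCT (Pro) → CCA (Pro) — synonymous.
Codon 5: CGC (Arg) → CGT (Arg) — synonymous.
Codon 6: GGT (Gly) → GGG (Gly) — synonymous.
Codon 7: GAT (Asp) → GTT (Val) — missense.
Synonymous: 4 of 5.

4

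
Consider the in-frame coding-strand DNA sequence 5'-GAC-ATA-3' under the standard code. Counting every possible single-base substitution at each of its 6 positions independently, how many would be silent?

3

Codon 1 (GAC, Asp): 1 synonymous substitution.
Codon 2 (ATA, Ile): 2 synonymous substitutions.
Total: 1 + 2 = 3.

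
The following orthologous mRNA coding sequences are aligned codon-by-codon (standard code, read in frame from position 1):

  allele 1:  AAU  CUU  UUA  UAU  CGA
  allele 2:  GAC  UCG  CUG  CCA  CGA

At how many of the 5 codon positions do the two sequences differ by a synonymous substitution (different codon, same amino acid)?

Codon 1: AAU Asn / GAC Asp — nonsynonymous.
Codon 2: CUU Leu / UCG Ser — nonsynonymous.
Codon 3: UUA Leu / CUG Leu — synonymous.
Codon 4: UAU Tyr / CCA Pro — nonsynonymous.
Codon 5: CGA Arg / CGA Arg — identical.
Synonymous differences: 1.

1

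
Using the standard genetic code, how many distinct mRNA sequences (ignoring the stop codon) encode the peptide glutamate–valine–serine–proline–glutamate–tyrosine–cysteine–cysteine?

3072

Glu: 2 codons.
Val: 4 codons.
Ser: 6 codons.
Pro: 4 codons.
Glu: 2 codons.
Tyr: 2 codons.
Cys: 2 codons.
Cys: 2 codons.
2 × 4 × 6 × 4 × 2 × 2 × 2 × 2 = 3072.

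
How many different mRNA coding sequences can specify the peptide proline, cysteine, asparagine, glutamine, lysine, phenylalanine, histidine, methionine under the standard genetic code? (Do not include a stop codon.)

Pro: 4 codons.
Cys: 2 codons.
Asn: 2 codons.
Gln: 2 codons.
Lys: 2 codons.
Phe: 2 codons.
His: 2 codons.
Met: 1 codon.
4 × 2 × 2 × 2 × 2 × 2 × 2 × 1 = 256.

256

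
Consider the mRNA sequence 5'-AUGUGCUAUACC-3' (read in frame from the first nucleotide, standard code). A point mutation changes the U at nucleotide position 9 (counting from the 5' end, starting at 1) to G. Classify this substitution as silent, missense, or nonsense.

Position 9 falls in codon 3: UAU → Tyr.
After the substitution the codon is UAG → Stop.
The new codon is a stop codon, so this is a nonsense mutation.

nonsense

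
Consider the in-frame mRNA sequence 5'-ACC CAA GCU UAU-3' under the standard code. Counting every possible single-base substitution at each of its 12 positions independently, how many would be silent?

Codon 1 (ACC, Thr): 3 synonymous substitutions.
Codon 2 (CAA, Gln): 1 synonymous substitution.
Codon 3 (GCU, Ala): 3 synonymous substitutions.
Codon 4 (UAU, Tyr): 1 synonymous substitution.
Total: 3 + 1 + 3 + 1 = 8.

8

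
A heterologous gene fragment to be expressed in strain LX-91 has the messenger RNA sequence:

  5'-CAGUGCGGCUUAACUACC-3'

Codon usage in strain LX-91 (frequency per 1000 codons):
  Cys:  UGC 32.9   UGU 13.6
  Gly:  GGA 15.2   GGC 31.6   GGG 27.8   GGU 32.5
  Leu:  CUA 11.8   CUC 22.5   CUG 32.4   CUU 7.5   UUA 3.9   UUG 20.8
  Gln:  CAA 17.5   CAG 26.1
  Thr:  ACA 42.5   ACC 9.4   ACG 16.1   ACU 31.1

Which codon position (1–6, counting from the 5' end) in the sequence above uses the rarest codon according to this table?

Codon 1 CAG (Gln): 26.1 per 1000.
Codon 2 UGC (Cys): 32.9 per 1000.
Codon 3 GGC (Gly): 31.6 per 1000.
Codon 4 UUA (Leu): 3.9 per 1000.
Codon 5 ACU (Thr): 31.1 per 1000.
Codon 6 ACC (Thr): 9.4 per 1000.
Lowest frequency is 3.9 at codon 4.

4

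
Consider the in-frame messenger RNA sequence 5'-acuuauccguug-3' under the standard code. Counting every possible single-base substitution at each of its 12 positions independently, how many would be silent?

Codon 1 (ACU, Thr): 3 synonymous substitutions.
Codon 2 (UAU, Tyr): 1 synonymous substitution.
Codon 3 (CCG, Pro): 3 synonymous substitutions.
Codon 4 (UUG, Leu): 2 synonymous substitutions.
Total: 3 + 1 + 3 + 2 = 9.

9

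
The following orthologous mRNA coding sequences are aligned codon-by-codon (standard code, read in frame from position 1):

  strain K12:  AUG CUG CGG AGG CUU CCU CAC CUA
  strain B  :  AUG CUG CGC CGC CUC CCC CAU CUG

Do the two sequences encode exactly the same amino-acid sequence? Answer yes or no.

Codon 1: AUG Met / AUG Met — identical.
Codon 2: CUG Leu / CUG Leu — identical.
Codon 3: CGG Arg / CGC Arg — synonymous.
Codon 4: AGG Arg / CGC Arg — synonymous.
Codon 5: CUU Leu / CUC Leu — synonymous.
Codon 6: CCU Pro / CCC Pro — synonymous.
Codon 7: CAC His / CAU His — synonymous.
Codon 8: CUA Leu / CUG Leu — synonymous.
Nonsynonymous differences: 0 → same protein.

yes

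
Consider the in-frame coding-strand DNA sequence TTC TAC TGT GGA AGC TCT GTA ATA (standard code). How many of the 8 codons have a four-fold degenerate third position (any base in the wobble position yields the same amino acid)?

3

Codon 1 TTC (Phe): third position 2-fold.
Codon 2 TAC (Tyr): third position 2-fold.
Codon 3 TGT (Cys): third position 2-fold.
Codon 4 GGA (Gly): third position 4-fold.
Codon 5 AGC (Ser): third position 2-fold.
Codon 6 TCT (Ser): third position 4-fold.
Codon 7 GTA (Val): third position 4-fold.
Codon 8 ATA (Ile): third position 3-fold.
Four-fold degenerate third positions: 3.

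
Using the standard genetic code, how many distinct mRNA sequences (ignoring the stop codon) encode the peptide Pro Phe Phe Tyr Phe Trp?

64

Pro: 4 codons.
Phe: 2 codons.
Phe: 2 codons.
Tyr: 2 codons.
Phe: 2 codons.
Trp: 1 codon.
4 × 2 × 2 × 2 × 2 × 1 = 64.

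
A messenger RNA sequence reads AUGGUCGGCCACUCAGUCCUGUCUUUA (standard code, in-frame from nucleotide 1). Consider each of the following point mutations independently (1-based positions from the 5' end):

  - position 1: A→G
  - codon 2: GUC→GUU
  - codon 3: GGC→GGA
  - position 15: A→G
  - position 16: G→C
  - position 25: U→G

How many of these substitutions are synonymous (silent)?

Codon 1: AUG (Met) → GUG (Val) — missense.
Codon 2: GUC (Val) → GUU (Val) — synonymous.
Codon 3: GGC (Gly) → GGA (Gly) — synonymous.
Codon 5: UCA (Ser) → UCG (Ser) — synonymous.
Codon 6: GUC (Val) → CUC (Leu) — missense.
Codon 9: UUA (Leu) → GUA (Val) — missense.
Synonymous: 3 of 6.

3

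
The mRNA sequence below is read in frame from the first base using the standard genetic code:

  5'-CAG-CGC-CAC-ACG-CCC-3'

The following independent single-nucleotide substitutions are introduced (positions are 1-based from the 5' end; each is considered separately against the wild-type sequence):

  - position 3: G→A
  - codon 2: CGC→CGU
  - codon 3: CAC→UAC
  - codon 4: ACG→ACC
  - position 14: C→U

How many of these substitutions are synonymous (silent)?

3

Codon 1: CAG (Gln) → CAA (Gln) — synonymous.
Codon 2: CGC (Arg) → CGU (Arg) — synonymous.
Codon 3: CAC (His) → UAC (Tyr) — missense.
Codon 4: ACG (Thr) → ACC (Thr) — synonymous.
Codon 5: CCC (Pro) → CUC (Leu) — missense.
Synonymous: 3 of 5.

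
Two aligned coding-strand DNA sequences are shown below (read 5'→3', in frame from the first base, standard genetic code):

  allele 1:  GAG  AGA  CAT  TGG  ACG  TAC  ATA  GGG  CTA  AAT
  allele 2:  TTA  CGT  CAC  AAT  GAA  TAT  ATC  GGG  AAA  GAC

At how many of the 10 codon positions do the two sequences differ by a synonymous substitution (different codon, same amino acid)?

Codon 1: GAG Glu / TTA Leu — nonsynonymous.
Codon 2: AGA Arg / CGT Arg — synonymous.
Codon 3: CAT His / CAC His — synonymous.
Codon 4: TGG Trp / AAT Asn — nonsynonymous.
Codon 5: ACG Thr / GAA Glu — nonsynonymous.
Codon 6: TAC Tyr / TAT Tyr — synonymous.
Codon 7: ATA Ile / ATC Ile — synonymous.
Codon 8: GGG Gly / GGG Gly — identical.
Codon 9: CTA Leu / AAA Lys — nonsynonymous.
Codon 10: AAT Asn / GAC Asp — nonsynonymous.
Synonymous differences: 4.

4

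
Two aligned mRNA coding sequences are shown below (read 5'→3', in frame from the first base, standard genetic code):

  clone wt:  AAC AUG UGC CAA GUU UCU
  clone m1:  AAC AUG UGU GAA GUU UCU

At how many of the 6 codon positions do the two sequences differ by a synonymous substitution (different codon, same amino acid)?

Codon 1: AAC Asn / AAC Asn — identical.
Codon 2: AUG Met / AUG Met — identical.
Codon 3: UGC Cys / UGU Cys — synonymous.
Codon 4: CAA Gln / GAA Glu — nonsynonymous.
Codon 5: GUU Val / GUU Val — identical.
Codon 6: UCU Ser / UCU Ser — identical.
Synonymous differences: 1.

1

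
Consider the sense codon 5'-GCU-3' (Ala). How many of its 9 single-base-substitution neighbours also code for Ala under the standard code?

Position 1: none → 0 synonymous.
Position 2: none → 0 synonymous.
Position 3: GCC, GCA, GCG → 3 synonymous.
Total: 0 + 0 + 3 = 3.

3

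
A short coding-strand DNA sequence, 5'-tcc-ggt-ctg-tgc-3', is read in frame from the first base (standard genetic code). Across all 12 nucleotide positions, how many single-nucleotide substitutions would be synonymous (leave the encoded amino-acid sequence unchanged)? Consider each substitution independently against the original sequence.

Codon 1 (TCC, Ser): 3 synonymous substitutions.
Codon 2 (GGT, Gly): 3 synonymous substitutions.
Codon 3 (CTG, Leu): 4 synonymous substitutions.
Codon 4 (TGC, Cys): 1 synonymous substitution.
Total: 3 + 3 + 4 + 1 = 11.

11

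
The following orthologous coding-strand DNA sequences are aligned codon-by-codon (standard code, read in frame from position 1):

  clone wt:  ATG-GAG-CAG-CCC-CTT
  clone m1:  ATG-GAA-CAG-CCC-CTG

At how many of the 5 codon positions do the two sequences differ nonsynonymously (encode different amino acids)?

0

Codon 1: ATG Met / ATG Met — identical.
Codon 2: GAG Glu / GAA Glu — synonymous.
Codon 3: CAG Gln / CAG Gln — identical.
Codon 4: CCC Pro / CCC Pro — identical.
Codon 5: CTT Leu / CTG Leu — synonymous.
Nonsynonymous differences: 0.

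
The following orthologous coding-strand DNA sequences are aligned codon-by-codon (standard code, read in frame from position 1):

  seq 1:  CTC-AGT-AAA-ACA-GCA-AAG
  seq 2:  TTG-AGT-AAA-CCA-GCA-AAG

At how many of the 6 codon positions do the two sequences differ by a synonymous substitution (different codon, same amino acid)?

1

Codon 1: CTC Leu / TTG Leu — synonymous.
Codon 2: AGT Ser / AGT Ser — identical.
Codon 3: AAA Lys / AAA Lys — identical.
Codon 4: ACA Thr / CCA Pro — nonsynonymous.
Codon 5: GCA Ala / GCA Ala — identical.
Codon 6: AAG Lys / AAG Lys — identical.
Synonymous differences: 1.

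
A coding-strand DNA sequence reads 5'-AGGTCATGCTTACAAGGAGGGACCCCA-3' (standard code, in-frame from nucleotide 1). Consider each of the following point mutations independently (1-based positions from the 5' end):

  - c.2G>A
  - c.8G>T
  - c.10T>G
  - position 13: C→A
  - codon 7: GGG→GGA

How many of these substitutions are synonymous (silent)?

Codon 1: AGG (Arg) → AAG (Lys) — missense.
Codon 3: TGC (Cys) → TTC (Phe) — missense.
Codon 4: TTA (Leu) → GTA (Val) — missense.
Codon 5: CAA (Gln) → AAA (Lys) — missense.
Codon 7: GGG (Gly) → GGA (Gly) — synonymous.
Synonymous: 1 of 5.

1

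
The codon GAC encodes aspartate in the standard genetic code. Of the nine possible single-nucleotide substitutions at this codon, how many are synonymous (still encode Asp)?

1

Position 1: none → 0 synonymous.
Position 2: none → 0 synonymous.
Position 3: GAU → 1 synonymous.
Total: 0 + 0 + 1 = 1.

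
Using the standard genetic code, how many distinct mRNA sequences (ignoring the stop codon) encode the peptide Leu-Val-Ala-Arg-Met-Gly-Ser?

Leu: 6 codons.
Val: 4 codons.
Ala: 4 codons.
Arg: 6 codons.
Met: 1 codon.
Gly: 4 codons.
Ser: 6 codons.
6 × 4 × 4 × 6 × 1 × 4 × 6 = 13824.

13824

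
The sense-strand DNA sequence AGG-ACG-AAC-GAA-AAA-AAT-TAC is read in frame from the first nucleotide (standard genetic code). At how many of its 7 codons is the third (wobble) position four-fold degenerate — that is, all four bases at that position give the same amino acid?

Codon 1 AGG (Arg): third position 2-fold.
Codon 2 ACG (Thr): third position 4-fold.
Codon 3 AAC (Asn): third position 2-fold.
Codon 4 GAA (Glu): third position 2-fold.
Codon 5 AAA (Lys): third position 2-fold.
Codon 6 AAT (Asn): third position 2-fold.
Codon 7 TAC (Tyr): third position 2-fold.
Four-fold degenerate third positions: 1.

1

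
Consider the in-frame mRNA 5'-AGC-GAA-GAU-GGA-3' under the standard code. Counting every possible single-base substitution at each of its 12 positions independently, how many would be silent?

6

Codon 1 (AGC, Ser): 1 synonymous substitution.
Codon 2 (GAA, Glu): 1 synonymous substitution.
Codon 3 (GAU, Asp): 1 synonymous substitution.
Codon 4 (GGA, Gly): 3 synonymous substitutions.
Total: 1 + 1 + 1 + 3 = 6.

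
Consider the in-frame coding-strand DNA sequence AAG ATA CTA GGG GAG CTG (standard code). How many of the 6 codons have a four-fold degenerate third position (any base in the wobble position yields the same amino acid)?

3

Codon 1 AAG (Lys): third position 2-fold.
Codon 2 ATA (Ile): third position 3-fold.
Codon 3 CTA (Leu): third position 4-fold.
Codon 4 GGG (Gly): third position 4-fold.
Codon 5 GAG (Glu): third position 2-fold.
Codon 6 CTG (Leu): third position 4-fold.
Four-fold degenerate third positions: 3.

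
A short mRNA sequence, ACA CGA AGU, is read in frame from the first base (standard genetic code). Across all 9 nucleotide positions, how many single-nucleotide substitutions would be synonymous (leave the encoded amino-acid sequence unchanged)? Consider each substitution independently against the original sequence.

8

Codon 1 (ACA, Thr): 3 synonymous substitutions.
Codon 2 (CGA, Arg): 4 synonymous substitutions.
Codon 3 (AGU, Ser): 1 synonymous substitution.
Total: 3 + 4 + 1 = 8.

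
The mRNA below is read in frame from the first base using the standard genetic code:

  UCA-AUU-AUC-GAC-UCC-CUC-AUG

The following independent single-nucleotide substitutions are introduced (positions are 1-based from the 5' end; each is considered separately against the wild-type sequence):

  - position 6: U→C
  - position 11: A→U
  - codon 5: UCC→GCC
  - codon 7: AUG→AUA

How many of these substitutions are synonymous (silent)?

Codon 2: AUU (Ile) → AUC (Ile) — synonymous.
Codon 4: GAC (Asp) → GUC (Val) — missense.
Codon 5: UCC (Ser) → GCC (Ala) — missense.
Codon 7: AUG (Met) → AUA (Ile) — missense.
Synonymous: 1 of 4.

1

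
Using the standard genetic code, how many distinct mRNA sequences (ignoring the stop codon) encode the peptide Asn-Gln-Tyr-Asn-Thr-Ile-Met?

Asn: 2 codons.
Gln: 2 codons.
Tyr: 2 codons.
Asn: 2 codons.
Thr: 4 codons.
Ile: 3 codons.
Met: 1 codon.
2 × 2 × 2 × 2 × 4 × 3 × 1 = 192.

192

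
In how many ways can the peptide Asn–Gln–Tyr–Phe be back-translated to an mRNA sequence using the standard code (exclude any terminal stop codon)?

Asn: 2 codons.
Gln: 2 codons.
Tyr: 2 codons.
Phe: 2 codons.
2 × 2 × 2 × 2 = 16.

16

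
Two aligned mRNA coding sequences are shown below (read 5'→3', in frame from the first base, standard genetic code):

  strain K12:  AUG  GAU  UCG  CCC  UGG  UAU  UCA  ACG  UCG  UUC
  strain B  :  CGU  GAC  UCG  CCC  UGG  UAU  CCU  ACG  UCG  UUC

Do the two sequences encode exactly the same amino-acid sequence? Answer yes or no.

no

Codon 1: AUG Met / CGU Arg — nonsynonymous.
Codon 2: GAU Asp / GAC Asp — synonymous.
Codon 3: UCG Ser / UCG Ser — identical.
Codon 4: CCC Pro / CCC Pro — identical.
Codon 5: UGG Trp / UGG Trp — identical.
Codon 6: UAU Tyr / UAU Tyr — identical.
Codon 7: UCA Ser / CCU Pro — nonsynonymous.
Codon 8: ACG Thr / ACG Thr — identical.
Codon 9: UCG Ser / UCG Ser — identical.
Codon 10: UUC Phe / UUC Phe — identical.
Nonsynonymous differences: 2 → different protein.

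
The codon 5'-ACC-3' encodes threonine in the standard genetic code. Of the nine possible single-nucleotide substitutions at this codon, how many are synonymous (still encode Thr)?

3

Position 1: none → 0 synonymous.
Position 2: none → 0 synonymous.
Position 3: ACT, ACA, ACG → 3 synonymous.
Total: 0 + 0 + 3 = 3.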